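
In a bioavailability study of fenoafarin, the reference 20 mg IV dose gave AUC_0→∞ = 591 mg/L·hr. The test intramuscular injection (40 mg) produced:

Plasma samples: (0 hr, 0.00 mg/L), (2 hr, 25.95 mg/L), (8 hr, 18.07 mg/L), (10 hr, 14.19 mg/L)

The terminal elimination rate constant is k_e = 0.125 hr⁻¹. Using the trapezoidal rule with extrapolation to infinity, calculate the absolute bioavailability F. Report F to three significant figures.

F = 0.257

Trapezoidal AUC_0→10 (intramuscular injection):
  [0→2]: (0.00+25.95)/2 × 2 = 25.95
  [2→8]: (25.95+18.07)/2 × 6 = 132.06
  [8→10]: (18.07+14.19)/2 × 2 = 32.26
  Sum = 190.27 mg/L·hr
Tail: C_last/k_e = 14.19/0.125 = 113.520
AUC_0→∞ (intramuscular injection) = 190.27 + 113.520 = 303.79 mg/L·hr
F = (AUC_ev/D_ev)/(AUC_iv/D_iv) = (303.79/40)/(591/20) = 7.59475/29.55 = 0.2570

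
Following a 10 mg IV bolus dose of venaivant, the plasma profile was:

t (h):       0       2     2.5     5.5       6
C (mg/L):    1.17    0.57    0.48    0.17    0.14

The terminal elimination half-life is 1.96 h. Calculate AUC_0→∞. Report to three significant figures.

Trapezoidal AUC_0→6:
  [0→2]: (1.17+0.57)/2 × 2 = 1.74
  [2→2.5]: (0.57+0.48)/2 × 0.5 = 0.2625
  [2.5→5.5]: (0.48+0.17)/2 × 3 = 0.975
  [5.5→6]: (0.17+0.14)/2 × 0.5 = 0.0775
  Sum = 3.055 mg/L·h
k_e = ln2 / t½ = 0.693147 / 1.96 = 0.3536 h^-1
Extrapolated tail: C_last / k_e = 0.14 / 0.3536 = 0.396
AUC_0→∞ = 3.055 + 0.396 = 3.451 mg/L·h

AUC = 3.45 mg/L·h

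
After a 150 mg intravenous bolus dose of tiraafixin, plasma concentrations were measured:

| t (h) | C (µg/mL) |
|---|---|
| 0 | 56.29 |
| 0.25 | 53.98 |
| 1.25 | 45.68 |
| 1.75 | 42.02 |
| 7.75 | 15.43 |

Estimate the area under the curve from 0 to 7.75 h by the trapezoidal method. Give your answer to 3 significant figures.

Trapezoidal AUC_0→7.75:
  [0→0.25]: (56.29+53.98)/2 × 0.25 = 13.78375
  [0.25→1.25]: (53.98+45.68)/2 × 1 = 49.83
  [1.25→1.75]: (45.68+42.02)/2 × 0.5 = 21.925
  [1.75→7.75]: (42.02+15.43)/2 × 6 = 172.35
  Sum = 257.88875 µg/mL·h

AUC = 258 µg/mL·h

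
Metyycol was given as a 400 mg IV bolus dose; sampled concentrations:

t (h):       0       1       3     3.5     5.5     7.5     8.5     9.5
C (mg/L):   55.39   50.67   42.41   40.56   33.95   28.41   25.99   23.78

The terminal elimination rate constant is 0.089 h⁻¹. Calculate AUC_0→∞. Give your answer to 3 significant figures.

AUC = 623 mg/L·h

Trapezoidal AUC_0→9.5:
  [0→1]: (55.39+50.67)/2 × 1 = 53.03
  [1→3]: (50.67+42.41)/2 × 2 = 93.08
  [3→3.5]: (42.41+40.56)/2 × 0.5 = 20.7425
  [3.5→5.5]: (40.56+33.95)/2 × 2 = 74.51
  [5.5→7.5]: (33.95+28.41)/2 × 2 = 62.36
  [7.5→8.5]: (28.41+25.99)/2 × 1 = 27.2
  [8.5→9.5]: (25.99+23.78)/2 × 1 = 24.885
  Sum = 355.8075 mg/L·h
Extrapolated tail: C_last / k_e = 23.78 / 0.089 = 267.191
AUC_0→∞ = 355.8075 + 267.191 = 622.9985 mg/L·h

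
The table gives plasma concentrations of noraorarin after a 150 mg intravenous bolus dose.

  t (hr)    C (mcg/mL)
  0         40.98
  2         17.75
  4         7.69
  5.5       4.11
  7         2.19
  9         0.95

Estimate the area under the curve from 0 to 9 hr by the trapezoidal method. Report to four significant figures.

Trapezoidal AUC_0→9:
  [0→2]: (40.98+17.75)/2 × 2 = 58.73
  [2→4]: (17.75+7.69)/2 × 2 = 25.44
  [4→5.5]: (7.69+4.11)/2 × 1.5 = 8.85
  [5.5→7]: (4.11+2.19)/2 × 1.5 = 4.725
  [7→9]: (2.19+0.95)/2 × 2 = 3.14
  Sum = 100.885 mcg/mL·hr

AUC = 100.9 mcg/mL·hr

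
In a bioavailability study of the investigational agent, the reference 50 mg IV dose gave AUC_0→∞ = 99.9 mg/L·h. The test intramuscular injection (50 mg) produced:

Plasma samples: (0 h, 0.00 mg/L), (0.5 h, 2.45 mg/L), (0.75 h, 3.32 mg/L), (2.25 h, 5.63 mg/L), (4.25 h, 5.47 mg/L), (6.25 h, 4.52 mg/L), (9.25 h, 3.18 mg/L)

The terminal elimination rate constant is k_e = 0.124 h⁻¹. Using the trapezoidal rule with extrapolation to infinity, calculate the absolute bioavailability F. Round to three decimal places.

F = 0.664

Trapezoidal AUC_0→9.25 (intramuscular injection):
  [0→0.5]: (0.00+2.45)/2 × 0.5 = 0.6125
  [0.5→0.75]: (2.45+3.32)/2 × 0.25 = 0.72125
  [0.75→2.25]: (3.32+5.63)/2 × 1.5 = 6.7125
  [2.25→4.25]: (5.63+5.47)/2 × 2 = 11.1
  [4.25→6.25]: (5.47+4.52)/2 × 2 = 9.99
  [6.25→9.25]: (4.52+3.18)/2 × 3 = 11.55
  Sum = 40.68625 mg/L·h
Tail: C_last/k_e = 3.18/0.124 = 25.645
AUC_0→∞ (intramuscular injection) = 40.68625 + 25.645 = 66.33125 mg/L·h
F = (AUC_ev/D_ev)/(AUC_iv/D_iv) = (66.33125/50)/(99.9/50) = 1.326625/1.998 = 0.6640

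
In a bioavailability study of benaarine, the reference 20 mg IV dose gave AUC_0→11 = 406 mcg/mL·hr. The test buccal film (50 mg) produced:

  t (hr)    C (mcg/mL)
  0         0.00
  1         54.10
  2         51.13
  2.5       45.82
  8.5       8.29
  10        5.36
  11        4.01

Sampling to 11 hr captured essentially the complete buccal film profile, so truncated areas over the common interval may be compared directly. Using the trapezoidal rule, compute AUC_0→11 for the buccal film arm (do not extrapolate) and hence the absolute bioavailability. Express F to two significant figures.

Trapezoidal AUC_0→11 (buccal film):
  [0→1]: (0.00+54.10)/2 × 1 = 27.05
  [1→2]: (54.10+51.13)/2 × 1 = 52.615
  [2→2.5]: (51.13+45.82)/2 × 0.5 = 24.2375
  [2.5→8.5]: (45.82+8.29)/2 × 6 = 162.33
  [8.5→10]: (8.29+5.36)/2 × 1.5 = 10.2375
  [10→11]: (5.36+4.01)/2 × 1 = 4.685
  Sum = 281.155 mcg/mL·hr
F = (AUC_ev/D_ev)/(AUC_iv/D_iv) = (281.155/50)/(406/20) = 5.6231/20.3 = 0.2770

F = 0.28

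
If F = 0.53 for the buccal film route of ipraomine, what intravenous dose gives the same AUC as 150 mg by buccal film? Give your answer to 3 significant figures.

D_iv = 79.5 mg

Systemic exposure from an extravascular dose = F × D_ev, so the equivalent IV dose is F × D_ev.
D_iv = F × D_ev = 0.53 × 150 = 79.5 mg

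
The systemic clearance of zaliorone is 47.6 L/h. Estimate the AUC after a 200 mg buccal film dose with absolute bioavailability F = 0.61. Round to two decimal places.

AUC = 2.56 mg/L·h

AUC_0→∞ = F × Dose / CL
        = 0.61 × 200 / 47.6 = 2.56303 mg/L·h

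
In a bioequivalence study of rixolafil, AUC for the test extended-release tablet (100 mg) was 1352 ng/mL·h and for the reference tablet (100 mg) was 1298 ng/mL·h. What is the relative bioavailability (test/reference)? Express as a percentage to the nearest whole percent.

F_rel = 104%

F_rel = (AUC_test/D_test) / (AUC_ref/D_ref)
      = (1352/100) / (1298/100)
      = 13.52 / 12.98 = 1.0416 = 104.16%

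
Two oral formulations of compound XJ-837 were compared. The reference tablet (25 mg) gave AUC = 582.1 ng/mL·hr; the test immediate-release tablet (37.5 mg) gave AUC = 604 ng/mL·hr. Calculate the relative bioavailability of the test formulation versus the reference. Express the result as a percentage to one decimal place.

F_rel = (AUC_test/D_test) / (AUC_ref/D_ref)
      = (604/37.5) / (582.1/25)
      = 16.1067 / 23.284 = 0.6917 = 69.17%

F_rel = 69.2%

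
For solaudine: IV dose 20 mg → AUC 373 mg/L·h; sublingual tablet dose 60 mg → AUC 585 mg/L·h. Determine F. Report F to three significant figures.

F = 0.523

F = (AUC_ev / D_ev) / (AUC_iv / D_iv)
  = (585/60) / (373/20)
  = 9.75 / 18.65 = 0.5228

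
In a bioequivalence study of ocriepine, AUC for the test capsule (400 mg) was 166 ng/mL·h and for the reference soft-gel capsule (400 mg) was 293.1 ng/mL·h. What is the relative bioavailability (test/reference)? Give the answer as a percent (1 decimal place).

F_rel = (AUC_test/D_test) / (AUC_ref/D_ref)
      = (166/400) / (293.1/400)
      = 0.415 / 0.73275 = 0.5664 = 56.64%

F_rel = 56.6%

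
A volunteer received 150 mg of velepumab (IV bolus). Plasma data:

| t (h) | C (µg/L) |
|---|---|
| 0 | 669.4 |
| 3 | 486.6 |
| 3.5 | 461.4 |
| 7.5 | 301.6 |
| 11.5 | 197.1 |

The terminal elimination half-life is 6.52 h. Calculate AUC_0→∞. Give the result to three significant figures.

Trapezoidal AUC_0→11.5:
  [0→3]: (669.4+486.6)/2 × 3 = 1734.0
  [3→3.5]: (486.6+461.4)/2 × 0.5 = 237.0
  [3.5→7.5]: (461.4+301.6)/2 × 4 = 1526.0
  [7.5→11.5]: (301.6+197.1)/2 × 4 = 997.4
  Sum = 4494.4 µg/L·h
k_e = ln2 / t½ = 0.693147 / 6.52 = 0.1063 h^-1
Extrapolated tail: C_last / k_e = 197.1 / 0.1063 = 1854.186
AUC_0→∞ = 4494.4 + 1854.186 = 6348.586 µg/L·h

AUC = 6350 µg/L·h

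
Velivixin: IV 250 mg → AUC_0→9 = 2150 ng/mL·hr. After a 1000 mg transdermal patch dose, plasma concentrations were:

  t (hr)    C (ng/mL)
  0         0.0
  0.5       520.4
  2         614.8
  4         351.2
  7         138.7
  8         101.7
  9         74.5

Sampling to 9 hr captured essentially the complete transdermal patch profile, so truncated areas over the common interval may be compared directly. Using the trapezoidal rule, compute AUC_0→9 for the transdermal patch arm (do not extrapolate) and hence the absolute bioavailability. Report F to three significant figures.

Trapezoidal AUC_0→9 (transdermal patch):
  [0→0.5]: (0.0+520.4)/2 × 0.5 = 130.1
  [0.5→2]: (520.4+614.8)/2 × 1.5 = 851.4
  [2→4]: (614.8+351.2)/2 × 2 = 966.0
  [4→7]: (351.2+138.7)/2 × 3 = 734.85
  [7→8]: (138.7+101.7)/2 × 1 = 120.2
  [8→9]: (101.7+74.5)/2 × 1 = 88.1
  Sum = 2890.65 ng/mL·hr
F = (AUC_ev/D_ev)/(AUC_iv/D_iv) = (2890.65/1000)/(2150/250) = 2.89065/8.6 = 0.3361

F = 0.336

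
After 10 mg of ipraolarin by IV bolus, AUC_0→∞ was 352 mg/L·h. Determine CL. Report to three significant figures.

CL = Dose_iv / AUC_0→∞
   = 10 / 352 = 0.0284091 L/h

CL = 0.0284 L/h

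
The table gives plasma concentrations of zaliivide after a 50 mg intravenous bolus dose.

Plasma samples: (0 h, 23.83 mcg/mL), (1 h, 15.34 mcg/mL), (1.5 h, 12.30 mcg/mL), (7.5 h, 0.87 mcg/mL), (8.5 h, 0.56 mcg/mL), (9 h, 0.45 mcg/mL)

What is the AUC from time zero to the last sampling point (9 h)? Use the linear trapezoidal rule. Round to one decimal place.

Trapezoidal AUC_0→9:
  [0→1]: (23.83+15.34)/2 × 1 = 19.585
  [1→1.5]: (15.34+12.30)/2 × 0.5 = 6.91
  [1.5→7.5]: (12.30+0.87)/2 × 6 = 39.51
  [7.5→8.5]: (0.87+0.56)/2 × 1 = 0.715
  [8.5→9]: (0.56+0.45)/2 × 0.5 = 0.2525
  Sum = 66.9725 mcg/mL·h

AUC = 67.0 mcg/mL·h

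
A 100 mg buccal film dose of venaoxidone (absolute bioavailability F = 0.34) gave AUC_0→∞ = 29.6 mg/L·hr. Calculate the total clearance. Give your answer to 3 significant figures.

CL = 1.15 L/hr

CL = F × Dose / AUC_0→∞
   = 0.34 × 100 / 29.6 = 1.14865 L/hr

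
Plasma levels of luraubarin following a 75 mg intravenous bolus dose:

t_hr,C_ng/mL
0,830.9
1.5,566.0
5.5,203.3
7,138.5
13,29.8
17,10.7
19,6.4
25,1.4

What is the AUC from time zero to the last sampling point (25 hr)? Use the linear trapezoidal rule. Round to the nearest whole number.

AUC = 3469 ng/mL·hr

Trapezoidal AUC_0→25:
  [0→1.5]: (830.9+566.0)/2 × 1.5 = 1047.675
  [1.5→5.5]: (566.0+203.3)/2 × 4 = 1538.6
  [5.5→7]: (203.3+138.5)/2 × 1.5 = 256.35
  [7→13]: (138.5+29.8)/2 × 6 = 504.9
  [13→17]: (29.8+10.7)/2 × 4 = 81.0
  [17→19]: (10.7+6.4)/2 × 2 = 17.1
  [19→25]: (6.4+1.4)/2 × 6 = 23.4
  Sum = 3469.025 ng/mL·hr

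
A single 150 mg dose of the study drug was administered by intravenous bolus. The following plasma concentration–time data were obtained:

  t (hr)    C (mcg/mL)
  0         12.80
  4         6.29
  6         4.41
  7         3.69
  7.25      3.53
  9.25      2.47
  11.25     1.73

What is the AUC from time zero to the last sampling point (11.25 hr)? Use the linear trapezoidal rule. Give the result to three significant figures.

Trapezoidal AUC_0→11.25:
  [0→4]: (12.80+6.29)/2 × 4 = 38.18
  [4→6]: (6.29+4.41)/2 × 2 = 10.7
  [6→7]: (4.41+3.69)/2 × 1 = 4.05
  [7→7.25]: (3.69+3.53)/2 × 0.25 = 0.9025
  [7.25→9.25]: (3.53+2.47)/2 × 2 = 6.0
  [9.25→11.25]: (2.47+1.73)/2 × 2 = 4.2
  Sum = 64.0325 mcg/mL·hr

AUC = 64.0 mcg/mL·hr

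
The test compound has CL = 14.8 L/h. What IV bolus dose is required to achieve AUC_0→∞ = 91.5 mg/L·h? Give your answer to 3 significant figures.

Dose = 1350 mg

Dose_iv = CL × AUC_0→∞
     = 14.8 × 91.5 = 1354.2 mg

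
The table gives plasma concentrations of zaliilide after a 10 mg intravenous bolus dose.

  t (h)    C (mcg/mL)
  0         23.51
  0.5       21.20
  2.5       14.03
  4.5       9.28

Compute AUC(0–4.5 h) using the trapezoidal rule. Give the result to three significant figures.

AUC = 69.7 mcg/mL·h

Trapezoidal AUC_0→4.5:
  [0→0.5]: (23.51+21.20)/2 × 0.5 = 11.1775
  [0.5→2.5]: (21.20+14.03)/2 × 2 = 35.23
  [2.5→4.5]: (14.03+9.28)/2 × 2 = 23.31
  Sum = 69.7175 mcg/mL·h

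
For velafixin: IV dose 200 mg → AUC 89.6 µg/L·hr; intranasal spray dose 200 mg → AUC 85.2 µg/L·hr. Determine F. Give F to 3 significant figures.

F = (AUC_ev / D_ev) / (AUC_iv / D_iv)
  = (85.2/200) / (89.6/200)
  = 0.426 / 0.448 = 0.9509

F = 0.951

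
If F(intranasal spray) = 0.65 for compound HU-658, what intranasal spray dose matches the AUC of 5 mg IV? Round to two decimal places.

D_intranasal = 7.69 mg

For equal systemic exposure: F × D_ev = D_iv
D_ev = D_iv / F = 5 / 0.65 = 7.69231 mg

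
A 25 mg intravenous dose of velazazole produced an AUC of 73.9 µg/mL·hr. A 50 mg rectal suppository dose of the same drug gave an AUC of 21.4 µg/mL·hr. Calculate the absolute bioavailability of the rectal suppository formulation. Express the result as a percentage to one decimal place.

F = 14.5%

F = (AUC_ev / D_ev) / (AUC_iv / D_iv)
  = (21.4/50) / (73.9/25)
  = 0.428 / 2.956 = 0.1448
  = 14.48%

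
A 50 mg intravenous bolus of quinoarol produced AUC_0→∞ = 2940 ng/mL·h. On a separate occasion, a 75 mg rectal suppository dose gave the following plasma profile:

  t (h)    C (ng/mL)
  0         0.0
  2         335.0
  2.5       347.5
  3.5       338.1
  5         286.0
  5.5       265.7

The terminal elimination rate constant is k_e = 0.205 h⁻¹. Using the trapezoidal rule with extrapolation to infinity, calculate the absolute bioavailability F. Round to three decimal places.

Trapezoidal AUC_0→5.5 (rectal suppository):
  [0→2]: (0.0+335.0)/2 × 2 = 335.0
  [2→2.5]: (335.0+347.5)/2 × 0.5 = 170.625
  [2.5→3.5]: (347.5+338.1)/2 × 1 = 342.8
  [3.5→5]: (338.1+286.0)/2 × 1.5 = 468.075
  [5→5.5]: (286.0+265.7)/2 × 0.5 = 137.925
  Sum = 1454.425 ng/mL·h
Tail: C_last/k_e = 265.7/0.205 = 1296.098
AUC_0→∞ (rectal suppository) = 1454.425 + 1296.098 = 2750.523 ng/mL·h
F = (AUC_ev/D_ev)/(AUC_iv/D_iv) = (2750.523/75)/(2940/50) = 36.67364/58.8 = 0.6237

F = 0.624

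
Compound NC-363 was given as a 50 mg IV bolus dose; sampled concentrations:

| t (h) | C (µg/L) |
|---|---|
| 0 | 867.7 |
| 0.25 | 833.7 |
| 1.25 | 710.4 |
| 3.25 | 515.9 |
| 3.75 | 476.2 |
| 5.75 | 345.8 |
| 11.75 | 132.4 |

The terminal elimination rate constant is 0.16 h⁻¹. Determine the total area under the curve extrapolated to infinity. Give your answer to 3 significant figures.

AUC = 5540 µg/L·h

Trapezoidal AUC_0→11.75:
  [0→0.25]: (867.7+833.7)/2 × 0.25 = 212.675
  [0.25→1.25]: (833.7+710.4)/2 × 1 = 772.05
  [1.25→3.25]: (710.4+515.9)/2 × 2 = 1226.3
  [3.25→3.75]: (515.9+476.2)/2 × 0.5 = 248.025
  [3.75→5.75]: (476.2+345.8)/2 × 2 = 822.0
  [5.75→11.75]: (345.8+132.4)/2 × 6 = 1434.6
  Sum = 4715.65 µg/L·h
Extrapolated tail: C_last / k_e = 132.4 / 0.16 = 827.500
AUC_0→∞ = 4715.65 + 827.500 = 5543.15 µg/L·h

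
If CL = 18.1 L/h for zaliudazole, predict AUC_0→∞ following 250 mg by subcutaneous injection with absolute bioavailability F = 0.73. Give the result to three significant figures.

AUC = 10.1 mg/L·h

AUC_0→∞ = F × Dose / CL
        = 0.73 × 250 / 18.1 = 10.0829 mg/L·h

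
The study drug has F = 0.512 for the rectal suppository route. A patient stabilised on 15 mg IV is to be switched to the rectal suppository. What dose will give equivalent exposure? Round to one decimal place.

For equal systemic exposure: F × D_ev = D_iv
D_ev = D_iv / F = 15 / 0.512 = 29.296875 mg

D_rectal = 29.3 mg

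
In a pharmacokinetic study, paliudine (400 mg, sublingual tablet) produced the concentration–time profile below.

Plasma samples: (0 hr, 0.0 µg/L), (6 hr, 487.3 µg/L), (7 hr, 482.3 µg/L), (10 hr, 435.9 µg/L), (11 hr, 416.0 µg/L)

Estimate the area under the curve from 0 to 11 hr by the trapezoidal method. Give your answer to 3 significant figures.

Trapezoidal AUC_0→11:
  [0→6]: (0.0+487.3)/2 × 6 = 1461.9
  [6→7]: (487.3+482.3)/2 × 1 = 484.8
  [7→10]: (482.3+435.9)/2 × 3 = 1377.3
  [10→11]: (435.9+416.0)/2 × 1 = 425.95
  Sum = 3749.95 µg/L·hr

AUC = 3750 µg/L·hr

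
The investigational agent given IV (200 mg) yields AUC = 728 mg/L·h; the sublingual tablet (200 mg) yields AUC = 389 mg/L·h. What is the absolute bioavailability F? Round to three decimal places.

F = (AUC_ev / D_ev) / (AUC_iv / D_iv)
  = (389/200) / (728/200)
  = 1.945 / 3.64 = 0.5343

F = 0.534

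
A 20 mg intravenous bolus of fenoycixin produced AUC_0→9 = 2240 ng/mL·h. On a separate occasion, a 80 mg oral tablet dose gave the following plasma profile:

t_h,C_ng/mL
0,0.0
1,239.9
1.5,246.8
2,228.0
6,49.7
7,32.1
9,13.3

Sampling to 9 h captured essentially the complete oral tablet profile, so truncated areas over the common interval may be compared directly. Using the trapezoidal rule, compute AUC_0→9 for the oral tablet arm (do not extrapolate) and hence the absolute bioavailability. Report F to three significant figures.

F = 0.112

Trapezoidal AUC_0→9 (oral tablet):
  [0→1]: (0.0+239.9)/2 × 1 = 119.95
  [1→1.5]: (239.9+246.8)/2 × 0.5 = 121.675
  [1.5→2]: (246.8+228.0)/2 × 0.5 = 118.7
  [2→6]: (228.0+49.7)/2 × 4 = 555.4
  [6→7]: (49.7+32.1)/2 × 1 = 40.9
  [7→9]: (32.1+13.3)/2 × 2 = 45.4
  Sum = 1002.025 ng/mL·h
F = (AUC_ev/D_ev)/(AUC_iv/D_iv) = (1002.025/80)/(2240/20) = 12.5253/112 = 0.1118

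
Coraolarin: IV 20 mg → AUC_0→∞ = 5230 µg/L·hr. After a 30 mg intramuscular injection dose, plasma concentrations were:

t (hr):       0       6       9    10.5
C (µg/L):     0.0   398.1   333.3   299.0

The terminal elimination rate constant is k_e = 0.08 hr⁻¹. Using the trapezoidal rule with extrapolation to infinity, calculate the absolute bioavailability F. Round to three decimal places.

Trapezoidal AUC_0→10.5 (intramuscular injection):
  [0→6]: (0.0+398.1)/2 × 6 = 1194.3
  [6→9]: (398.1+333.3)/2 × 3 = 1097.1
  [9→10.5]: (333.3+299.0)/2 × 1.5 = 474.225
  Sum = 2765.625 µg/L·hr
Tail: C_last/k_e = 299.0/0.08 = 3737.500
AUC_0→∞ (intramuscular injection) = 2765.625 + 3737.500 = 6503.125 µg/L·hr
F = (AUC_ev/D_ev)/(AUC_iv/D_iv) = (6503.125/30)/(5230/20) = 216.771/261.5 = 0.8290

F = 0.829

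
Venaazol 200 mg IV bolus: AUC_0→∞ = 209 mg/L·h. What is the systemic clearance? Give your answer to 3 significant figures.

CL = 0.957 L/h

CL = Dose_iv / AUC_0→∞
   = 200 / 209 = 0.956938 L/h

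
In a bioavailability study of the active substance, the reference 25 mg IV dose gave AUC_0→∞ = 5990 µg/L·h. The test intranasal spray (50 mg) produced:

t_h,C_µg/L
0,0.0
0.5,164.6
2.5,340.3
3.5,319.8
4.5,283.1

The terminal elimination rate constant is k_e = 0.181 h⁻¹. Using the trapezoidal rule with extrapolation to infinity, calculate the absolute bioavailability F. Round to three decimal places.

F = 0.229

Trapezoidal AUC_0→4.5 (intranasal spray):
  [0→0.5]: (0.0+164.6)/2 × 0.5 = 41.15
  [0.5→2.5]: (164.6+340.3)/2 × 2 = 504.9
  [2.5→3.5]: (340.3+319.8)/2 × 1 = 330.05
  [3.5→4.5]: (319.8+283.1)/2 × 1 = 301.45
  Sum = 1177.55 µg/L·h
Tail: C_last/k_e = 283.1/0.181 = 1564.088
AUC_0→∞ (intranasal spray) = 1177.55 + 1564.088 = 2741.638 µg/L·h
F = (AUC_ev/D_ev)/(AUC_iv/D_iv) = (2741.638/50)/(5990/25) = 54.83276/239.6 = 0.2289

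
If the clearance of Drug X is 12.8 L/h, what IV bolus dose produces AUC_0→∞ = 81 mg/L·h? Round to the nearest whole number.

Dose = 1037 mg

Dose_iv = CL × AUC_0→∞
     = 12.8 × 81 = 1036.8 mg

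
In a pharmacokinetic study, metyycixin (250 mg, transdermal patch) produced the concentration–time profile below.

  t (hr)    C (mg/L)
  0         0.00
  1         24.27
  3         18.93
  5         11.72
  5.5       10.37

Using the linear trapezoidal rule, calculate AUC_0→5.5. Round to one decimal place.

AUC = 91.5 mg/L·hr

Trapezoidal AUC_0→5.5:
  [0→1]: (0.00+24.27)/2 × 1 = 12.135
  [1→3]: (24.27+18.93)/2 × 2 = 43.2
  [3→5]: (18.93+11.72)/2 × 2 = 30.65
  [5→5.5]: (11.72+10.37)/2 × 0.5 = 5.5225
  Sum = 91.5075 mg/L·hr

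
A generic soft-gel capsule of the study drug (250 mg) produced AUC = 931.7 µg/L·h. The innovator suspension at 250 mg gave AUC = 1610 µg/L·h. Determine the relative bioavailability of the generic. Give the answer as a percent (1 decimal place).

F_rel = 57.9%

F_rel = (AUC_test/D_test) / (AUC_ref/D_ref)
      = (931.7/250) / (1610/250)
      = 3.7268 / 6.44 = 0.5787 = 57.87%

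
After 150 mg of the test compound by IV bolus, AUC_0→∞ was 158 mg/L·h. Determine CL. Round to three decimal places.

CL = 0.949 L/h

CL = Dose_iv / AUC_0→∞
   = 150 / 158 = 0.949367 L/h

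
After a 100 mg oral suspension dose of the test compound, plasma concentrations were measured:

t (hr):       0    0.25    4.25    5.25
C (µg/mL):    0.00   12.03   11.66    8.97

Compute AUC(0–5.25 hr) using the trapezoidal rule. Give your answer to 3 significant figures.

Trapezoidal AUC_0→5.25:
  [0→0.25]: (0.00+12.03)/2 × 0.25 = 1.50375
  [0.25→4.25]: (12.03+11.66)/2 × 4 = 47.38
  [4.25→5.25]: (11.66+8.97)/2 × 1 = 10.315
  Sum = 59.19875 µg/mL·hr

AUC = 59.2 µg/mL·hr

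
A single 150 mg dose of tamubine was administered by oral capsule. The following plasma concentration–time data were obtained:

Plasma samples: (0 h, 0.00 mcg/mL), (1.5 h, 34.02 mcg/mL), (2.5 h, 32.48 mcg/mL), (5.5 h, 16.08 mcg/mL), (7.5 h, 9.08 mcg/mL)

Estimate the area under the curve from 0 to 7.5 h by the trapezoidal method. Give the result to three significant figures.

AUC = 157 mcg/mL·h

Trapezoidal AUC_0→7.5:
  [0→1.5]: (0.00+34.02)/2 × 1.5 = 25.515
  [1.5→2.5]: (34.02+32.48)/2 × 1 = 33.25
  [2.5→5.5]: (32.48+16.08)/2 × 3 = 72.84
  [5.5→7.5]: (16.08+9.08)/2 × 2 = 25.16
  Sum = 156.765 mcg/mL·h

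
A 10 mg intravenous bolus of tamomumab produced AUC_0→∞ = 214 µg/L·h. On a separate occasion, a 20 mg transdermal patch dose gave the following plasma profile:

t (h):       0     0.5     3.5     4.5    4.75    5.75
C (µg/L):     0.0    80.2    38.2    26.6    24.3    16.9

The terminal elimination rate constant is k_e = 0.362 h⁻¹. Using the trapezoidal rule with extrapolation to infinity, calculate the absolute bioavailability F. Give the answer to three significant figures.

Trapezoidal AUC_0→5.75 (transdermal patch):
  [0→0.5]: (0.0+80.2)/2 × 0.5 = 20.05
  [0.5→3.5]: (80.2+38.2)/2 × 3 = 177.6
  [3.5→4.5]: (38.2+26.6)/2 × 1 = 32.4
  [4.5→4.75]: (26.6+24.3)/2 × 0.25 = 6.3625
  [4.75→5.75]: (24.3+16.9)/2 × 1 = 20.6
  Sum = 257.0125 µg/L·h
Tail: C_last/k_e = 16.9/0.362 = 46.685
AUC_0→∞ (transdermal patch) = 257.0125 + 46.685 = 303.6975 µg/L·h
F = (AUC_ev/D_ev)/(AUC_iv/D_iv) = (303.6975/20)/(214/10) = 15.184875/21.4 = 0.7096

F = 0.710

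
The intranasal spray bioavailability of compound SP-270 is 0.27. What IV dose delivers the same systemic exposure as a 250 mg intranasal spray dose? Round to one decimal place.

D_iv = 67.5 mg

Systemic exposure from an extravascular dose = F × D_ev, so the equivalent IV dose is F × D_ev.
D_iv = F × D_ev = 0.27 × 250 = 67.5 mg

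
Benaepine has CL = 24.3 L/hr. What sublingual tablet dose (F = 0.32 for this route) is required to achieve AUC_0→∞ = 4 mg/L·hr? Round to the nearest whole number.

Dose = 304 mg

Dose = CL × AUC_0→∞ / F
     = 24.3 × 4 / 0.32 = 303.75 mg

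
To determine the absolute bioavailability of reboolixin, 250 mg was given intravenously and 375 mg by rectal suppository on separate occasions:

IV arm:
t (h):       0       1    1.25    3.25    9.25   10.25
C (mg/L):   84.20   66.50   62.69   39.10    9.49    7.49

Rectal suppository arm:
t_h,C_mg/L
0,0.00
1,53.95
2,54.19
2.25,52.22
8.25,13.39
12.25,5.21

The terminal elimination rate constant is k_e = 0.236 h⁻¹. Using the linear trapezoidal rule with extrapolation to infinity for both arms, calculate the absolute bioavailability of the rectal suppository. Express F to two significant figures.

Trapezoidal AUC_0→10.25 (IV):
  [0→1]: (84.20+66.50)/2 × 1 = 75.35
  [1→1.25]: (66.50+62.69)/2 × 0.25 = 16.14875
  [1.25→3.25]: (62.69+39.10)/2 × 2 = 101.79
  [3.25→9.25]: (39.10+9.49)/2 × 6 = 145.77
  [9.25→10.25]: (9.49+7.49)/2 × 1 = 8.49
  Sum = 347.54875 mg/L·h
IV tail: 7.49/0.236 = 31.737; AUC_iv,0→∞ = 347.54875 + 31.737 = 379.28575 mg/L·h
Trapezoidal AUC_0→12.25 (rectal suppository):
  [0→1]: (0.00+53.95)/2 × 1 = 26.975
  [1→2]: (53.95+54.19)/2 × 1 = 54.07
  [2→2.25]: (54.19+52.22)/2 × 0.25 = 13.30125
  [2.25→8.25]: (52.22+13.39)/2 × 6 = 196.83
  [8.25→12.25]: (13.39+5.21)/2 × 4 = 37.2
  Sum = 328.37625 mg/L·h
rectal suppository tail: 5.21/0.236 = 22.076; AUC_ev,0→∞ = 328.37625 + 22.076 = 350.45225 mg/L·h
F = (AUC_ev/D_ev)/(AUC_iv/D_iv) = (350.45225/375)/(379.28575/250) = 0.934539/1.517143 = 0.6160

F = 0.62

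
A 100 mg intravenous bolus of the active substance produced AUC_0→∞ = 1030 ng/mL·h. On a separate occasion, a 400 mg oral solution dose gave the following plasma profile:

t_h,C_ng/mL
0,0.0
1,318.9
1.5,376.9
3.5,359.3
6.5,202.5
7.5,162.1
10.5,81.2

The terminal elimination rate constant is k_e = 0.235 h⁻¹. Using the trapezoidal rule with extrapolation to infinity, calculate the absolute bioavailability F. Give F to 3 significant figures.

Trapezoidal AUC_0→10.5 (oral solution):
  [0→1]: (0.0+318.9)/2 × 1 = 159.45
  [1→1.5]: (318.9+376.9)/2 × 0.5 = 173.95
  [1.5→3.5]: (376.9+359.3)/2 × 2 = 736.2
  [3.5→6.5]: (359.3+202.5)/2 × 3 = 842.7
  [6.5→7.5]: (202.5+162.1)/2 × 1 = 182.3
  [7.5→10.5]: (162.1+81.2)/2 × 3 = 364.95
  Sum = 2459.55 ng/mL·h
Tail: C_last/k_e = 81.2/0.235 = 345.532
AUC_0→∞ (oral solution) = 2459.55 + 345.532 = 2805.082 ng/mL·h
F = (AUC_ev/D_ev)/(AUC_iv/D_iv) = (2805.082/400)/(1030/100) = 7.012705/10.3 = 0.6808

F = 0.681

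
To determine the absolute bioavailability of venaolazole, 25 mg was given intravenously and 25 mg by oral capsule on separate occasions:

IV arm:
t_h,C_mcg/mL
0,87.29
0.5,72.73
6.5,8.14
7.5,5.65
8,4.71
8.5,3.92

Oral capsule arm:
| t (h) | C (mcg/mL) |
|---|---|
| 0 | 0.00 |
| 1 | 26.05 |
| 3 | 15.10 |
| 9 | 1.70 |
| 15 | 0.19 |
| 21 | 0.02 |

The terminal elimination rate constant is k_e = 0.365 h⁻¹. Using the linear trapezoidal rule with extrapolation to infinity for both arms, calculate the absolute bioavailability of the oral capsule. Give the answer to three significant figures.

F = 0.364

Trapezoidal AUC_0→8.5 (IV):
  [0→0.5]: (87.29+72.73)/2 × 0.5 = 40.005
  [0.5→6.5]: (72.73+8.14)/2 × 6 = 242.61
  [6.5→7.5]: (8.14+5.65)/2 × 1 = 6.895
  [7.5→8]: (5.65+4.71)/2 × 0.5 = 2.59
  [8→8.5]: (4.71+3.92)/2 × 0.5 = 2.1575
  Sum = 294.2575 mcg/mL·h
IV tail: 3.92/0.365 = 10.740; AUC_iv,0→∞ = 294.2575 + 10.740 = 304.9975 mcg/mL·h
Trapezoidal AUC_0→21 (oral capsule):
  [0→1]: (0.00+26.05)/2 × 1 = 13.025
  [1→3]: (26.05+15.10)/2 × 2 = 41.15
  [3→9]: (15.10+1.70)/2 × 6 = 50.4
  [9→15]: (1.70+0.19)/2 × 6 = 5.67
  [15→21]: (0.19+0.02)/2 × 6 = 0.63
  Sum = 110.875 mcg/mL·h
oral capsule tail: 0.02/0.365 = 0.055; AUC_ev,0→∞ = 110.875 + 0.055 = 110.93 mcg/mL·h
F = (AUC_ev/D_ev)/(AUC_iv/D_iv) = (110.93/25)/(304.9975/25) = 4.4372/12.1999 = 0.3637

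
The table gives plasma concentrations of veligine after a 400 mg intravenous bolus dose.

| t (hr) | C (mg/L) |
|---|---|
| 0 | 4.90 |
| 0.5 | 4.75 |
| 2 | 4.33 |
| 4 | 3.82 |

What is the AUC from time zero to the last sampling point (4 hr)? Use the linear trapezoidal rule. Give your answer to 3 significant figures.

AUC = 17.4 mg/L·hr

Trapezoidal AUC_0→4:
  [0→0.5]: (4.90+4.75)/2 × 0.5 = 2.4125
  [0.5→2]: (4.75+4.33)/2 × 1.5 = 6.81
  [2→4]: (4.33+3.82)/2 × 2 = 8.15
  Sum = 17.3725 mg/L·hr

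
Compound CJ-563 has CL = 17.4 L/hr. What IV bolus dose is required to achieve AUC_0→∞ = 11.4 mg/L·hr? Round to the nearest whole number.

Dose = 198 mg

Dose_iv = CL × AUC_0→∞
     = 17.4 × 11.4 = 198.36 mg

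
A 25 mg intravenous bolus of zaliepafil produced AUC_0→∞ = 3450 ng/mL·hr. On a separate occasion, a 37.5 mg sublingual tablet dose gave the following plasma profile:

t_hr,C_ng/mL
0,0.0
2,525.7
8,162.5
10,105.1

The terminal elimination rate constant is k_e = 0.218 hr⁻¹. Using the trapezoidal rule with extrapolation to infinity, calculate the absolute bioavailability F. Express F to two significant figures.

Trapezoidal AUC_0→10 (sublingual tablet):
  [0→2]: (0.0+525.7)/2 × 2 = 525.7
  [2→8]: (525.7+162.5)/2 × 6 = 2064.6
  [8→10]: (162.5+105.1)/2 × 2 = 267.6
  Sum = 2857.9 ng/mL·hr
Tail: C_last/k_e = 105.1/0.218 = 482.110
AUC_0→∞ (sublingual tablet) = 2857.9 + 482.110 = 3340.01 ng/mL·hr
F = (AUC_ev/D_ev)/(AUC_iv/D_iv) = (3340.01/37.5)/(3450/25) = 89.0669/138 = 0.6454

F = 0.65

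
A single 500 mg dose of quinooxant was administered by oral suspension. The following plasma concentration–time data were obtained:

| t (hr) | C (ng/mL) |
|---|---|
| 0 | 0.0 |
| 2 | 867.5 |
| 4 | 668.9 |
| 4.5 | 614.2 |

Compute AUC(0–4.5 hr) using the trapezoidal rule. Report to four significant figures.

Trapezoidal AUC_0→4.5:
  [0→2]: (0.0+867.5)/2 × 2 = 867.5
  [2→4]: (867.5+668.9)/2 × 2 = 1536.4
  [4→4.5]: (668.9+614.2)/2 × 0.5 = 320.775
  Sum = 2724.675 ng/mL·hr

AUC = 2725 ng/mL·hr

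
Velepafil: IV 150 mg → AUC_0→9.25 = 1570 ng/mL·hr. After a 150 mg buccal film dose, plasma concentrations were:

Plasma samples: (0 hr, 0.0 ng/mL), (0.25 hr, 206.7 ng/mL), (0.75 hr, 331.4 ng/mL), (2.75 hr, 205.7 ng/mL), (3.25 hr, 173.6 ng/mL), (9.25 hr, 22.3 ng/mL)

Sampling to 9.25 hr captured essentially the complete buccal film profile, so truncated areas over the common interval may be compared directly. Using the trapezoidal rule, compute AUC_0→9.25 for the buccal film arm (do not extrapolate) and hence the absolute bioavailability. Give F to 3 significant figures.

F = 0.879

Trapezoidal AUC_0→9.25 (buccal film):
  [0→0.25]: (0.0+206.7)/2 × 0.25 = 25.8375
  [0.25→0.75]: (206.7+331.4)/2 × 0.5 = 134.525
  [0.75→2.75]: (331.4+205.7)/2 × 2 = 537.1
  [2.75→3.25]: (205.7+173.6)/2 × 0.5 = 94.825
  [3.25→9.25]: (173.6+22.3)/2 × 6 = 587.7
  Sum = 1379.9875 ng/mL·hr
F = (AUC_ev/D_ev)/(AUC_iv/D_iv) = (1379.9875/150)/(1570/150) = 9.19992/10.4667 = 0.8790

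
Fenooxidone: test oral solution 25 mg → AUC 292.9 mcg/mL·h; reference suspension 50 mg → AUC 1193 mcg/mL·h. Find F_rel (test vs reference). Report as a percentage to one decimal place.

F_rel = 49.1%

F_rel = (AUC_test/D_test) / (AUC_ref/D_ref)
      = (292.9/25) / (1193/50)
      = 11.716 / 23.86 = 0.4910 = 49.10%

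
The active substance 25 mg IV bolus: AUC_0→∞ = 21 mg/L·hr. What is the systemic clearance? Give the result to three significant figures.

CL = 1.19 L/hr

CL = Dose_iv / AUC_0→∞
   = 25 / 21 = 1.19048 L/hr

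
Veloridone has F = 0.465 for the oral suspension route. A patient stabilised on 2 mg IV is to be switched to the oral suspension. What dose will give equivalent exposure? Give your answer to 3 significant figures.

D_oral = 4.30 mg

For equal systemic exposure: F × D_ev = D_iv
D_ev = D_iv / F = 2 / 0.465 = 4.30108 mg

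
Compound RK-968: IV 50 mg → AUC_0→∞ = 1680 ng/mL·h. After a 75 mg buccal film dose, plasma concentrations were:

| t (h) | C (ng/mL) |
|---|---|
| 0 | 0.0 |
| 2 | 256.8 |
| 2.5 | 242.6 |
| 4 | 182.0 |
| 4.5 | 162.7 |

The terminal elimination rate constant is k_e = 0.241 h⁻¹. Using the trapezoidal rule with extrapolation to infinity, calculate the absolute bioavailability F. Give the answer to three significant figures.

Trapezoidal AUC_0→4.5 (buccal film):
  [0→2]: (0.0+256.8)/2 × 2 = 256.8
  [2→2.5]: (256.8+242.6)/2 × 0.5 = 124.85
  [2.5→4]: (242.6+182.0)/2 × 1.5 = 318.45
  [4→4.5]: (182.0+162.7)/2 × 0.5 = 86.175
  Sum = 786.275 ng/mL·h
Tail: C_last/k_e = 162.7/0.241 = 675.104
AUC_0→∞ (buccal film) = 786.275 + 675.104 = 1461.379 ng/mL·h
F = (AUC_ev/D_ev)/(AUC_iv/D_iv) = (1461.379/75)/(1680/50) = 19.4851/33.6 = 0.5799

F = 0.580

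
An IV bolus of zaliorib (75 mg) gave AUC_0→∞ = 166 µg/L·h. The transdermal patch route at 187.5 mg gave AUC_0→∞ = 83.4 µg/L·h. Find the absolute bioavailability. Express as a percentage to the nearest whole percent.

F = 20%

F = (AUC_ev / D_ev) / (AUC_iv / D_iv)
  = (83.4/187.5) / (166/75)
  = 0.4448 / 2.21333 = 0.2010
  = 20.10%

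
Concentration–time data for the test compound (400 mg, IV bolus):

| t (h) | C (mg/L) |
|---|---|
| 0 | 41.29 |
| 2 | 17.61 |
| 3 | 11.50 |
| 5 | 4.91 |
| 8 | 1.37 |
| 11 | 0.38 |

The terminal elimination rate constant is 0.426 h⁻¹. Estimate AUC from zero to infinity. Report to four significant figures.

AUC = 102.8 mg/L·h

Trapezoidal AUC_0→11:
  [0→2]: (41.29+17.61)/2 × 2 = 58.9
  [2→3]: (17.61+11.50)/2 × 1 = 14.555
  [3→5]: (11.50+4.91)/2 × 2 = 16.41
  [5→8]: (4.91+1.37)/2 × 3 = 9.42
  [8→11]: (1.37+0.38)/2 × 3 = 2.625
  Sum = 101.91 mg/L·h
Extrapolated tail: C_last / k_e = 0.38 / 0.426 = 0.892
AUC_0→∞ = 101.91 + 0.892 = 102.802 mg/L·h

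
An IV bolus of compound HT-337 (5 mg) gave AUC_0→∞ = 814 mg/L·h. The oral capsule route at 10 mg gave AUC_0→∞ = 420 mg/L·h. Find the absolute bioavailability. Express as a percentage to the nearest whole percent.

F = 26%

F = (AUC_ev / D_ev) / (AUC_iv / D_iv)
  = (420/10) / (814/5)
  = 42 / 162.8 = 0.2580
  = 25.80%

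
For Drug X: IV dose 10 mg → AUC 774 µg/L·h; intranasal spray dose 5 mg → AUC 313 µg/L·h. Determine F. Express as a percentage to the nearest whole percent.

F = 81%

F = (AUC_ev / D_ev) / (AUC_iv / D_iv)
  = (313/5) / (774/10)
  = 62.6 / 77.4 = 0.8088
  = 80.88%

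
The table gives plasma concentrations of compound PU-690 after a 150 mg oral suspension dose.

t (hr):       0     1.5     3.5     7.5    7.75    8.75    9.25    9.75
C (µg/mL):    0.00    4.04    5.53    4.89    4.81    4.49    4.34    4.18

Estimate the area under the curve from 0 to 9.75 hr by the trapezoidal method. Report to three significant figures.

AUC = 43.6 µg/mL·hr

Trapezoidal AUC_0→9.75:
  [0→1.5]: (0.00+4.04)/2 × 1.5 = 3.03
  [1.5→3.5]: (4.04+5.53)/2 × 2 = 9.57
  [3.5→7.5]: (5.53+4.89)/2 × 4 = 20.84
  [7.5→7.75]: (4.89+4.81)/2 × 0.25 = 1.2125
  [7.75→8.75]: (4.81+4.49)/2 × 1 = 4.65
  [8.75→9.25]: (4.49+4.34)/2 × 0.5 = 2.2075
  [9.25→9.75]: (4.34+4.18)/2 × 0.5 = 2.13
  Sum = 43.64 µg/mL·hr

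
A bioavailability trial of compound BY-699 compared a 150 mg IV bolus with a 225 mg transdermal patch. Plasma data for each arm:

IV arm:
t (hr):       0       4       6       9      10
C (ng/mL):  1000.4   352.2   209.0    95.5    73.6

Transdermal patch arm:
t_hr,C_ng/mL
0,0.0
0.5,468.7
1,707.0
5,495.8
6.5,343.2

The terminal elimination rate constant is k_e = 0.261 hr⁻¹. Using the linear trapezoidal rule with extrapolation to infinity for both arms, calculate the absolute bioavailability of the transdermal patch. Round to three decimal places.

Trapezoidal AUC_0→10 (IV):
  [0→4]: (1000.4+352.2)/2 × 4 = 2705.2
  [4→6]: (352.2+209.0)/2 × 2 = 561.2
  [6→9]: (209.0+95.5)/2 × 3 = 456.75
  [9→10]: (95.5+73.6)/2 × 1 = 84.55
  Sum = 3807.7 ng/mL·hr
IV tail: 73.6/0.261 = 281.992; AUC_iv,0→∞ = 3807.7 + 281.992 = 4089.692 ng/mL·hr
Trapezoidal AUC_0→6.5 (transdermal patch):
  [0→0.5]: (0.0+468.7)/2 × 0.5 = 117.175
  [0.5→1]: (468.7+707.0)/2 × 0.5 = 293.925
  [1→5]: (707.0+495.8)/2 × 4 = 2405.6
  [5→6.5]: (495.8+343.2)/2 × 1.5 = 629.25
  Sum = 3445.95 ng/mL·hr
transdermal patch tail: 343.2/0.261 = 1314.943; AUC_ev,0→∞ = 3445.95 + 1314.943 = 4760.893 ng/mL·hr
F = (AUC_ev/D_ev)/(AUC_iv/D_iv) = (4760.893/225)/(4089.692/150) = 21.1595/27.2646 = 0.7761

F = 0.776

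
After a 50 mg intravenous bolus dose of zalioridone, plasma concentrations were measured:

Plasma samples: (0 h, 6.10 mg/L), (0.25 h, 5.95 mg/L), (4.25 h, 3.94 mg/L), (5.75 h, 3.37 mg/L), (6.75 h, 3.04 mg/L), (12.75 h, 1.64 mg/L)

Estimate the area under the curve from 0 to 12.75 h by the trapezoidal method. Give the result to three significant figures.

Trapezoidal AUC_0→12.75:
  [0→0.25]: (6.10+5.95)/2 × 0.25 = 1.50625
  [0.25→4.25]: (5.95+3.94)/2 × 4 = 19.78
  [4.25→5.75]: (3.94+3.37)/2 × 1.5 = 5.4825
  [5.75→6.75]: (3.37+3.04)/2 × 1 = 3.205
  [6.75→12.75]: (3.04+1.64)/2 × 6 = 14.04
  Sum = 44.01375 mg/L·h

AUC = 44.0 mg/L·h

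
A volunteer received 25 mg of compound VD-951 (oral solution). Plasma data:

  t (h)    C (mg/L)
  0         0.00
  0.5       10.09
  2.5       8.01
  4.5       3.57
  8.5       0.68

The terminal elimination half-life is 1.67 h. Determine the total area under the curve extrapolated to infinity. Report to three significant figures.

Trapezoidal AUC_0→8.5:
  [0→0.5]: (0.00+10.09)/2 × 0.5 = 2.5225
  [0.5→2.5]: (10.09+8.01)/2 × 2 = 18.1
  [2.5→4.5]: (8.01+3.57)/2 × 2 = 11.58
  [4.5→8.5]: (3.57+0.68)/2 × 4 = 8.5
  Sum = 40.7025 mg/L·h
k_e = ln2 / t½ = 0.693147 / 1.67 = 0.4151 h^-1
Extrapolated tail: C_last / k_e = 0.68 / 0.4151 = 1.638
AUC_0→∞ = 40.7025 + 1.638 = 42.3405 mg/L·h

AUC = 42.3 mg/L·h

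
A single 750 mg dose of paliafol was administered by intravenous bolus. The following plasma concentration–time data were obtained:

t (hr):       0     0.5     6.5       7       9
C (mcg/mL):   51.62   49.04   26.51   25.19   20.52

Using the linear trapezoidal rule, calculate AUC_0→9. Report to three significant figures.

Trapezoidal AUC_0→9:
  [0→0.5]: (51.62+49.04)/2 × 0.5 = 25.165
  [0.5→6.5]: (49.04+26.51)/2 × 6 = 226.65
  [6.5→7]: (26.51+25.19)/2 × 0.5 = 12.925
  [7→9]: (25.19+20.52)/2 × 2 = 45.71
  Sum = 310.45 mcg/mL·hr

AUC = 310 mcg/mL·hr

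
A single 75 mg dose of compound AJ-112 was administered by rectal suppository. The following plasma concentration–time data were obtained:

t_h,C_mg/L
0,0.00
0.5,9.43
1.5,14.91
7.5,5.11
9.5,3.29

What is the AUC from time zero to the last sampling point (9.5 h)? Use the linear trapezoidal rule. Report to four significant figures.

AUC = 82.99 mg/L·h

Trapezoidal AUC_0→9.5:
  [0→0.5]: (0.00+9.43)/2 × 0.5 = 2.3575
  [0.5→1.5]: (9.43+14.91)/2 × 1 = 12.17
  [1.5→7.5]: (14.91+5.11)/2 × 6 = 60.06
  [7.5→9.5]: (5.11+3.29)/2 × 2 = 8.4
  Sum = 82.9875 mg/L·h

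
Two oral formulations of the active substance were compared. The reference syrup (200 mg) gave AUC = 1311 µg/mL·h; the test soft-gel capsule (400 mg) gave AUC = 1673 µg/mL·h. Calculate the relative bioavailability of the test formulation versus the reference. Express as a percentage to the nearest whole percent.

F_rel = (AUC_test/D_test) / (AUC_ref/D_ref)
      = (1673/400) / (1311/200)
      = 4.1825 / 6.555 = 0.6381 = 63.81%

F_rel = 64%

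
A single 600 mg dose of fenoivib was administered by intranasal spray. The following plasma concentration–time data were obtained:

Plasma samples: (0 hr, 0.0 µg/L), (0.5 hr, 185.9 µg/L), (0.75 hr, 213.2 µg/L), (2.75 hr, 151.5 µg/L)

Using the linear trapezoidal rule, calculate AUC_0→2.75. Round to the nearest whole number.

AUC = 461 µg/L·hr

Trapezoidal AUC_0→2.75:
  [0→0.5]: (0.0+185.9)/2 × 0.5 = 46.475
  [0.5→0.75]: (185.9+213.2)/2 × 0.25 = 49.8875
  [0.75→2.75]: (213.2+151.5)/2 × 2 = 364.7
  Sum = 461.0625 µg/L·hr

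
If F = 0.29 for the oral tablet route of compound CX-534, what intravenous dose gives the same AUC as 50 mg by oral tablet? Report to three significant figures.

Systemic exposure from an extravascular dose = F × D_ev, so the equivalent IV dose is F × D_ev.
D_iv = F × D_ev = 0.29 × 50 = 14.5 mg

D_iv = 14.5 mg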